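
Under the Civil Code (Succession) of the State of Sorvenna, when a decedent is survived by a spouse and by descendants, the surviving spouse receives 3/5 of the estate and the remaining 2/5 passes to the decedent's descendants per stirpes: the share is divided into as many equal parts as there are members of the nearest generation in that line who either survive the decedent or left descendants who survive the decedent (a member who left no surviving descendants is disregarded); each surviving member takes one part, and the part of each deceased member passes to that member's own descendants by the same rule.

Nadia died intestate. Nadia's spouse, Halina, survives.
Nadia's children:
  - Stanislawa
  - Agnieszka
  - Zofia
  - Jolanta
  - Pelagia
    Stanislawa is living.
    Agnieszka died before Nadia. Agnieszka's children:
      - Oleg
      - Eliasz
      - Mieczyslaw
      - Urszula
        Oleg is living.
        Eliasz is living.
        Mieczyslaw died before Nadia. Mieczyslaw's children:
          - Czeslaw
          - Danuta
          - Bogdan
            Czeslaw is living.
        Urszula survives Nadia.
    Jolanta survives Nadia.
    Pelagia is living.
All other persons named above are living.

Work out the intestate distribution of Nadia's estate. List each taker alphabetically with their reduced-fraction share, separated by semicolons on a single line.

Bogdan 1/150; Czeslaw 1/150; Danuta 1/150; Eliasz 1/50; Halina 3/5; Jolanta 2/25; Oleg 1/50; Pelagia 2/25; Stanislawa 2/25; Urszula 1/50; Zofia 2/25

Halina, as surviving spouse, takes 3/5.
The remaining 2/5 passes to Nadia's descendants per stirpes.
The 2/5 is divided into 5 equal shares of 2/25 among Stanislawa, Agnieszka, Zofia, Jolanta, Pelagia.
Stanislawa is living and takes 2/25.
Agnieszka predeceased; the 2/25 allotted to Agnieszka's branch passes to Agnieszka's issue by representation.
The 2/25 is divided into 4 equal shares of 1/50 among Oleg, Eliasz, Mieczyslaw, Urszula.
Oleg is living and takes 1/50.
Eliasz is living and takes 1/50.
Mieczyslaw predeceased; the 1/50 allotted to Mieczyslaw's branch passes to Mieczyslaw's issue by representation.
The 1/50 is divided into 3 equal shares of 1/150 among Czeslaw, Danuta, Bogdan.
Czeslaw is living and takes 1/150.
Danuta is living and takes 1/150.
Bogdan is living and takes 1/150.
Urszula is living and takes 1/50.
Zofia is living and takes 2/25.
Jolanta is living and takes 2/25.
Pelagia is living and takes 2/25.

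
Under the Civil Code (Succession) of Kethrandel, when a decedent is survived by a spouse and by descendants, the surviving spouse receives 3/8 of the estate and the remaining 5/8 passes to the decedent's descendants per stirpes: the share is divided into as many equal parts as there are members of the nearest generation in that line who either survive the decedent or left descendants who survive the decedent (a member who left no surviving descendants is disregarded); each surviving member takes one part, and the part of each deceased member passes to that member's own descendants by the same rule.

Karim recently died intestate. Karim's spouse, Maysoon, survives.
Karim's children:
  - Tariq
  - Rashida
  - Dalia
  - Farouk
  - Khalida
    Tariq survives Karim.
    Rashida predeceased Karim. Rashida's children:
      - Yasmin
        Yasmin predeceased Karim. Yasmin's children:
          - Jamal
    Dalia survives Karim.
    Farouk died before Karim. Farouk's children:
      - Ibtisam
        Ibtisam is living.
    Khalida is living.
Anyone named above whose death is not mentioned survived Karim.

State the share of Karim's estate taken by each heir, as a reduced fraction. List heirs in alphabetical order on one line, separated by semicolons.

Maysoon, as surviving spouse, takes 3/8.
The remaining 5/8 passes to Karim's descendants per stirpes.
The 5/8 is divided into 5 equal shares of 1/8 among Tariq, Rashida, Dalia, Farouk, Khalida.
Tariq is living and takes 1/8.
Rashida predeceased; the 1/8 allotted to Rashida's branch passes to Rashida's issue by representation.
Yasmin's line is the sole branch at this level, so the full 1/8 passes to Yasmin's issue by representation.
Jamal is the sole taker at this level and receives the full 1/8.
Dalia is living and takes 1/8.
Farouk predeceased; the 1/8 allotted to Farouk's branch passes to Farouk's issue by representation.
Ibtisam is the sole taker at this level and receives the full 1/8.
Khalida is living and takes 1/8.

Dalia 1/8; Ibtisam 1/8; Jamal 1/8; Khalida 1/8; Maysoon 3/8; Tariq 1/8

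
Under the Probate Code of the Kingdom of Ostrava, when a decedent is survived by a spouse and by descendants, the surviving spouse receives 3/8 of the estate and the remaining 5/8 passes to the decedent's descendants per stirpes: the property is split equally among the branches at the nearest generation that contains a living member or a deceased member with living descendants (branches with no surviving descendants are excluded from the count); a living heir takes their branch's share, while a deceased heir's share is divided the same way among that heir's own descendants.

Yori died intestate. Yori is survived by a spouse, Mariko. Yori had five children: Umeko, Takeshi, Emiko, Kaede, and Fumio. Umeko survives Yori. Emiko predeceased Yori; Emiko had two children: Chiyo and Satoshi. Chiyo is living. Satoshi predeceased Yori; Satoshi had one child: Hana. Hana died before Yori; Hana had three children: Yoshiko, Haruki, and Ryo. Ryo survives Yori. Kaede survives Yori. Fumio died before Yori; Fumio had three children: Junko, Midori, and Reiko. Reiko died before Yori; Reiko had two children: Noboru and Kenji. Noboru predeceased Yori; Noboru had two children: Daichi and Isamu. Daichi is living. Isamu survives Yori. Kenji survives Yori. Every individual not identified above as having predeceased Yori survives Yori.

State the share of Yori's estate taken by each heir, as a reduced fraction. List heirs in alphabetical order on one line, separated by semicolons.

Mariko, as surviving spouse, takes 3/8.
The remaining 5/8 passes to Yori's descendants per stirpes.
The 5/8 is divided into 5 equal shares of 1/8 among Umeko, Takeshi, Emiko, Kaede, Fumio.
Umeko is living and takes 1/8.
Takeshi is living and takes 1/8.
Emiko predeceased; the 1/8 allotted to Emiko's branch passes to Emiko's issue by representation.
The 1/8 is divided into 2 equal shares of 1/16 among Chiyo, Satoshi.
Chiyo is living and takes 1/16.
Satoshi predeceased; the 1/16 allotted to Satoshi's branch passes to Satoshi's issue by representation.
Hana's line is the sole branch at this level, so the full 1/16 passes to Hana's issue by representation.
The 1/16 is divided into 3 equal shares of 1/48 among Yoshiko, Haruki, Ryo.
Yoshiko is living and takes 1/48.
Haruki is living and takes 1/48.
Ryo is living and takes 1/48.
Kaede is living and takes 1/8.
Fumio predeceased; the 1/8 allotted to Fumio's branch passes to Fumio's issue by representation.
The 1/8 is divided into 3 equal shares of 1/24 among Junko, Midori, Reiko.
Junko is living and takes 1/24.
Midori is living and takes 1/24.
Reiko predeceased; the 1/24 allotted to Reiko's branch passes to Reiko's issue by representation.
The 1/24 is divided into 2 equal shares of 1/48 among Noboru, Kenji.
Noboru predeceased; the 1/48 allotted to Noboru's branch passes to Noboru's issue by representation.
The 1/48 is divided into 2 equal shares of 1/96 among Daichi, Isamu.
Daichi is living and takes 1/96.
Isamu is living and takes 1/96.
Kenji is living and takes 1/48.

Chiyo 1/16; Daichi 1/96; Haruki 1/48; Isamu 1/96; Junko 1/24; Kaede 1/8; Kenji 1/48; Mariko 3/8; Midori 1/24; Ryo 1/48; Takeshi 1/8; Umeko 1/8; Yoshiko 1/48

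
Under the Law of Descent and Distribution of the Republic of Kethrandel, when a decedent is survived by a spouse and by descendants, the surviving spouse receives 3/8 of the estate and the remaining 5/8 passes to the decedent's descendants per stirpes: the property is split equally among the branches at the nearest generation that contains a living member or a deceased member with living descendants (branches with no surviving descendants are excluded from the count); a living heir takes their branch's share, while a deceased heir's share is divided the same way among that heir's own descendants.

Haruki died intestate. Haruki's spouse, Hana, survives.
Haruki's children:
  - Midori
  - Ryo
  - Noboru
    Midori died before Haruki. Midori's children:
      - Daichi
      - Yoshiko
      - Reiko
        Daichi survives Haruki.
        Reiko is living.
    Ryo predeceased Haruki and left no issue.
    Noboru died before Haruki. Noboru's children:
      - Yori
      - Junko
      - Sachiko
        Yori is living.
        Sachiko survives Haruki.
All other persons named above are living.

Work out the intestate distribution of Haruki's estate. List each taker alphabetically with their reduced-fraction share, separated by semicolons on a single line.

Daichi 5/48; Hana 3/8; Junko 5/48; Reiko 5/48; Sachiko 5/48; Yori 5/48; Yoshiko 5/48

Hana, as surviving spouse, takes 3/8.
The remaining 5/8 passes to Haruki's descendants per stirpes.
Ryo left no surviving issue, so that branch lapses and is disregarded.
The 5/8 is divided into 2 equal shares of 5/16 among Midori, Noboru.
Midori predeceased; the 5/16 allotted to Midori's branch passes to Midori's issue by representation.
The 5/16 is divided into 3 equal shares of 5/48 among Daichi, Yoshiko, Reiko.
Daichi is living and takes 5/48.
Yoshiko is living and takes 5/48.
Reiko is living and takes 5/48.
Noboru predeceased; the 5/16 allotted to Noboru's branch passes to Noboru's issue by representation.
The 5/16 is divided into 3 equal shares of 5/48 among Yori, Junko, Sachiko.
Yori is living and takes 5/48.
Junko is living and takes 5/48.
Sachiko is living and takes 5/48.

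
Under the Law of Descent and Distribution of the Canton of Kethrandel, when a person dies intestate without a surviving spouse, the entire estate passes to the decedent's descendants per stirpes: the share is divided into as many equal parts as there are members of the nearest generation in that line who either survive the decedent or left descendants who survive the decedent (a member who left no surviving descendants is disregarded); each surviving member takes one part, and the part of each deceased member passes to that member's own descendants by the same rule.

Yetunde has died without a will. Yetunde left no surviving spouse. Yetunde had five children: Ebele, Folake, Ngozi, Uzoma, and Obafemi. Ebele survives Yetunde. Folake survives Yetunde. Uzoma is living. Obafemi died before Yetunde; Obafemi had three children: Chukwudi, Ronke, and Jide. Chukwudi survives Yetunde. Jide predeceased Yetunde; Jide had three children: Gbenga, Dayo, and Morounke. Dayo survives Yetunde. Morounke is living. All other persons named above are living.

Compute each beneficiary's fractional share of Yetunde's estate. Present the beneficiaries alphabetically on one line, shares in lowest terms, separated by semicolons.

There is no surviving spouse, so the entire estate passes to Yetunde's descendants per stirpes.
The estate is divided into 5 equal shares of 1/5 among Ebele, Folake, Ngozi, Uzoma, Obafemi.
Ebele is living and takes 1/5.
Folake is living and takes 1/5.
Ngozi is living and takes 1/5.
Uzoma is living and takes 1/5.
Obafemi predeceased; the 1/5 allotted to Obafemi's branch passes to Obafemi's issue by representation.
The 1/5 is divided into 3 equal shares of 1/15 among Chukwudi, Ronke, Jide.
Chukwudi is living and takes 1/15.
Ronke is living and takes 1/15.
Jide predeceased; the 1/15 allotted to Jide's branch passes to Jide's issue by representation.
The 1/15 is divided into 3 equal shares of 1/45 among Gbenga, Dayo, Morounke.
Gbenga is living and takes 1/45.
Dayo is living and takes 1/45.
Morounke is living and takes 1/45.

Chukwudi 1/15; Dayo 1/45; Ebele 1/5; Folake 1/5; Gbenga 1/45; Morounke 1/45; Ngozi 1/5; Ronke 1/15; Uzoma 1/5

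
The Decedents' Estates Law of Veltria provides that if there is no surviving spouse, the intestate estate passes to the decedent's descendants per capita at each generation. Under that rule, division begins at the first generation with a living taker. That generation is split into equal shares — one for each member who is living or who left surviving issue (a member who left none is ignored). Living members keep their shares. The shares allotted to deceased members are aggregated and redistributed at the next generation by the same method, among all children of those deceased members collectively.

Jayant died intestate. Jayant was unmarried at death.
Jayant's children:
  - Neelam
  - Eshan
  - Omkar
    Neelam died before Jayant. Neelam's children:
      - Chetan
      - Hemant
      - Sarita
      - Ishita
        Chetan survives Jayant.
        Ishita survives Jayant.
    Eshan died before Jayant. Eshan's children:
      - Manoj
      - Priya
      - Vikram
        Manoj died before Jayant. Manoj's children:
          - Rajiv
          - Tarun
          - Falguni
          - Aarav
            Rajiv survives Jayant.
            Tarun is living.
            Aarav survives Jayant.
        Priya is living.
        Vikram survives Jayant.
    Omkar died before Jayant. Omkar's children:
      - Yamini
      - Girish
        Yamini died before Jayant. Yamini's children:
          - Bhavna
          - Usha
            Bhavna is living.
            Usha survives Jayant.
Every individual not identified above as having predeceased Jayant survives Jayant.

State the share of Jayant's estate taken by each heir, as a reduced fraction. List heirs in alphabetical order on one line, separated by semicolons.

There is no surviving spouse, so the entire estate passes to Jayant's descendants per capita at each generation.
No one at generation 1 (Neelam, Eshan, Omkar) is living; moving to the next generation.
At generation 2 (Chetan, Hemant, Sarita, Ishita, Manoj, Priya, Vikram, Yamini, Girish) there are 9 shares of (1)/9 = 1/9 each.
Living: Chetan, Hemant, Sarita, Ishita, Priya, Vikram, and Girish — each takes 1/9.
Deceased: Manoj and Yamini. Their combined 2/9 is pooled and carried to generation 3.
At generation 3 (Rajiv, Tarun, Falguni, Aarav, Bhavna, Usha) there are 6 shares of (2/9)/6 = 1/27 each.
Living: Rajiv, Tarun, Falguni, Aarav, Bhavna, and Usha — each takes 1/27.

Aarav 1/27; Bhavna 1/27; Chetan 1/9; Falguni 1/27; Girish 1/9; Hemant 1/9; Ishita 1/9; Priya 1/9; Rajiv 1/27; Sarita 1/9; Tarun 1/27; Usha 1/27; Vikram 1/9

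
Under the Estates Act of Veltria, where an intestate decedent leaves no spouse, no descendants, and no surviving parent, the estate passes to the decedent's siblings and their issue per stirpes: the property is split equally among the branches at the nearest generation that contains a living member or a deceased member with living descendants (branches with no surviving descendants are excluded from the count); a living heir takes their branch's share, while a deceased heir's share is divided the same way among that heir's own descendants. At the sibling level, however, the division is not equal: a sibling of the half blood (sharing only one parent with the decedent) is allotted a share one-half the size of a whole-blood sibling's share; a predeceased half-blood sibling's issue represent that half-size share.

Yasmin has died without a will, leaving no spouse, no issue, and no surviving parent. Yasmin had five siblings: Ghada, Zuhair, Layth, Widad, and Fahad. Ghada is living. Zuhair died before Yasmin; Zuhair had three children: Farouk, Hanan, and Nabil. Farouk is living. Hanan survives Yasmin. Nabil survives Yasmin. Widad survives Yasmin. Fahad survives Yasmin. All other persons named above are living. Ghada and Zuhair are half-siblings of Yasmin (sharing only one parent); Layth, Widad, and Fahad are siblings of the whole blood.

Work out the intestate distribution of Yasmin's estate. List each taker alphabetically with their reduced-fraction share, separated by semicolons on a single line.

No spouse, descendants, or parent survives, so the estate passes to Yasmin's siblings per stirpes.
Half-blood siblings count for one-half the weight of whole-blood siblings at the initial division.
Dividing 1 in proportion to weights (total weight 4): Ghada (weight 1/2) → 1/8; Zuhair (weight 1/2) → 1/8; Layth (weight 1) → 1/4; Widad (weight 1) → 1/4; Fahad (weight 1) → 1/4.
Ghada is living and takes 1/8.
Zuhair predeceased; the 1/8 allotted to Zuhair's branch passes to Zuhair's issue by representation.
The 1/8 is divided into 3 equal shares of 1/24 among Farouk, Hanan, Nabil.
Farouk is living and takes 1/24.
Hanan is living and takes 1/24.
Nabil is living and takes 1/24.
Layth is living and takes 1/4.
Widad is living and takes 1/4.
Fahad is living and takes 1/4.

Fahad 1/4; Farouk 1/24; Ghada 1/8; Hanan 1/24; Layth 1/4; Nabil 1/24; Widad 1/4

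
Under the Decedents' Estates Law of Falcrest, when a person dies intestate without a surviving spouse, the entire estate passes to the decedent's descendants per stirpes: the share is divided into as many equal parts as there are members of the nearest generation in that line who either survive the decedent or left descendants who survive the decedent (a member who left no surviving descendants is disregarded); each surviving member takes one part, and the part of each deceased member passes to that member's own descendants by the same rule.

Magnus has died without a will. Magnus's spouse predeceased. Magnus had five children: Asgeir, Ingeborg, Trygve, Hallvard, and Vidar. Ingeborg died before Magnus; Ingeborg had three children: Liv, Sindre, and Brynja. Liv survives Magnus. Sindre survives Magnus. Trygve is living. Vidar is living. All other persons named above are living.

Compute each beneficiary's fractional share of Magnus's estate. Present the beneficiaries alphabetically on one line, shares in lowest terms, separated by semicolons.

Asgeir 1/5; Brynja 1/15; Hallvard 1/5; Liv 1/15; Sindre 1/15; Trygve 1/5; Vidar 1/5

There is no surviving spouse, so the entire estate passes to Magnus's descendants per stirpes.
The estate is divided into 5 equal shares of 1/5 among Asgeir, Ingeborg, Trygve, Hallvard, Vidar.
Asgeir is living and takes 1/5.
Ingeborg predeceased; the 1/5 allotted to Ingeborg's branch passes to Ingeborg's issue by representation.
The 1/5 is divided into 3 equal shares of 1/15 among Liv, Sindre, Brynja.
Liv is living and takes 1/15.
Sindre is living and takes 1/15.
Brynja is living and takes 1/15.
Trygve is living and takes 1/5.
Hallvard is living and takes 1/5.
Vidar is living and takes 1/5.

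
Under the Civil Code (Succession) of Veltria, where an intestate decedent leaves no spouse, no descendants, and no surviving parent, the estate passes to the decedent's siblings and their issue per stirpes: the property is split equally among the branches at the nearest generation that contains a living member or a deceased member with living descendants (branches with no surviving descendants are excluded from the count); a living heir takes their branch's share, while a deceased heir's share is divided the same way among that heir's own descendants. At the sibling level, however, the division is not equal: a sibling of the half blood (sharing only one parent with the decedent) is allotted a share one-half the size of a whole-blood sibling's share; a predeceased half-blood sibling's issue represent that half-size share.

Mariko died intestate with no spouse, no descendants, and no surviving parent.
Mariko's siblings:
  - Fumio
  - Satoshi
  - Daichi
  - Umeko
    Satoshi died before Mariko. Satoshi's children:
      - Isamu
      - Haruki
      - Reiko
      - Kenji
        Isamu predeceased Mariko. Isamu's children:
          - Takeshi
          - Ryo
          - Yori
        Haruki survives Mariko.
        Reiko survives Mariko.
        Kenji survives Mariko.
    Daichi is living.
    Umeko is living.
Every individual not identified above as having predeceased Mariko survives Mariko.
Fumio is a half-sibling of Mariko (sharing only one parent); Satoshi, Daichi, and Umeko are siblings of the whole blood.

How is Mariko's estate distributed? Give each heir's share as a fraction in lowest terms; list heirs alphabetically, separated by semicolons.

Daichi 2/7; Fumio 1/7; Haruki 1/14; Kenji 1/14; Reiko 1/14; Ryo 1/42; Takeshi 1/42; Umeko 2/7; Yori 1/42

No spouse, descendants, or parent survives, so the estate passes to Mariko's siblings per stirpes.
Half-blood siblings count for one-half the weight of whole-blood siblings at the initial division.
Dividing 1 in proportion to weights (total weight 7/2): Fumio (weight 1/2) → 1/7; Satoshi (weight 1) → 2/7; Daichi (weight 1) → 2/7; Umeko (weight 1) → 2/7.
Fumio is living and takes 1/7.
Satoshi predeceased; the 2/7 allotted to Satoshi's branch passes to Satoshi's issue by representation.
The 2/7 is divided into 4 equal shares of 1/14 among Isamu, Haruki, Reiko, Kenji.
Isamu predeceased; the 1/14 allotted to Isamu's branch passes to Isamu's issue by representation.
The 1/14 is divided into 3 equal shares of 1/42 among Takeshi, Ryo, Yori.
Takeshi is living and takes 1/42.
Ryo is living and takes 1/42.
Yori is living and takes 1/42.
Haruki is living and takes 1/14.
Reiko is living and takes 1/14.
Kenji is living and takes 1/14.
Daichi is living and takes 2/7.
Umeko is living and takes 2/7.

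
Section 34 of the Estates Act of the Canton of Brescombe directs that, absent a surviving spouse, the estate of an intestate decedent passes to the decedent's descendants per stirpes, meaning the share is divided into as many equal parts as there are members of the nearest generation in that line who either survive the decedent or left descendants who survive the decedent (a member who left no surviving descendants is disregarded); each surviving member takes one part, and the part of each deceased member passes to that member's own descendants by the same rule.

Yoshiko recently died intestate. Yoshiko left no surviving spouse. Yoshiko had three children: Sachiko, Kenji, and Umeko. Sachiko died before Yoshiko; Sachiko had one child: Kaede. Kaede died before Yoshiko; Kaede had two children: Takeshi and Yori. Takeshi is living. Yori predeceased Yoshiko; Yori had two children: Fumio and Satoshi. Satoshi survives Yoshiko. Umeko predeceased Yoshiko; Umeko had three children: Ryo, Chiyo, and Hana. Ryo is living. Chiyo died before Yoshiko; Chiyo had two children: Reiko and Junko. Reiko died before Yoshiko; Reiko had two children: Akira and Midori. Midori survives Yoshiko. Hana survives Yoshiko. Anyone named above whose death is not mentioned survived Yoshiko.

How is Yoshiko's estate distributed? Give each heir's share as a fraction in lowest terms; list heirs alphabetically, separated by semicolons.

There is no surviving spouse, so the entire estate passes to Yoshiko's descendants per stirpes.
The estate is divided into 3 equal shares of 1/3 among Sachiko, Kenji, Umeko.
Sachiko predeceased; the 1/3 allotted to Sachiko's branch passes to Sachiko's issue by representation.
Kaede's line is the sole branch at this level, so the full 1/3 passes to Kaede's issue by representation.
The 1/3 is divided into 2 equal shares of 1/6 among Takeshi, Yori.
Takeshi is living and takes 1/6.
Yori predeceased; the 1/6 allotted to Yori's branch passes to Yori's issue by representation.
The 1/6 is divided into 2 equal shares of 1/12 among Fumio, Satoshi.
Fumio is living and takes 1/12.
Satoshi is living and takes 1/12.
Kenji is living and takes 1/3.
Umeko predeceased; the 1/3 allotted to Umeko's branch passes to Umeko's issue by representation.
The 1/3 is divided into 3 equal shares of 1/9 among Ryo, Chiyo, Hana.
Ryo is living and takes 1/9.
Chiyo predeceased; the 1/9 allotted to Chiyo's branch passes to Chiyo's issue by representation.
The 1/9 is divided into 2 equal shares of 1/18 among Reiko, Junko.
Reiko predeceased; the 1/18 allotted to Reiko's branch passes to Reiko's issue by representation.
The 1/18 is divided into 2 equal shares of 1/36 among Akira, Midori.
Akira is living and takes 1/36.
Midori is living and takes 1/36.
Junko is living and takes 1/18.
Hana is living and takes 1/9.

Akira 1/36; Fumio 1/12; Hana 1/9; Junko 1/18; Kenji 1/3; Midori 1/36; Ryo 1/9; Satoshi 1/12; Takeshi 1/6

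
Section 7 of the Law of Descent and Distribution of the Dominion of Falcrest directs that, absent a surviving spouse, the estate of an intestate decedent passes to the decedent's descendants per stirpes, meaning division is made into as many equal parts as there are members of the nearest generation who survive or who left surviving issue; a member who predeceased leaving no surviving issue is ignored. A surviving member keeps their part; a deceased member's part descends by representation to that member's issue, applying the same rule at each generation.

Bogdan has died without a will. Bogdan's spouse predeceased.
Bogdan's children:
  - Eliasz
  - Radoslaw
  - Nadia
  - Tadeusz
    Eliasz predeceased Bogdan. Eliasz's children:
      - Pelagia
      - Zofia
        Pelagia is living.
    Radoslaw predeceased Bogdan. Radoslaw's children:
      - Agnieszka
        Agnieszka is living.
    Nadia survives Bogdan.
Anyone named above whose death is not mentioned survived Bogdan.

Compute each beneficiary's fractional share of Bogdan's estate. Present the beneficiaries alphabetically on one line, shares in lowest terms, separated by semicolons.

There is no surviving spouse, so the entire estate passes to Bogdan's descendants per stirpes.
The estate is divided into 4 equal shares of 1/4 among Eliasz, Radoslaw, Nadia, Tadeusz.
Eliasz predeceased; the 1/4 allotted to Eliasz's branch passes to Eliasz's issue by representation.
The 1/4 is divided into 2 equal shares of 1/8 among Pelagia, Zofia.
Pelagia is living and takes 1/8.
Zofia is living and takes 1/8.
Radoslaw predeceased; the 1/4 allotted to Radoslaw's branch passes to Radoslaw's issue by representation.
Agnieszka is the sole taker at this level and receives the full 1/4.
Nadia is living and takes 1/4.
Tadeusz is living and takes 1/4.

Agnieszka 1/4; Nadia 1/4; Pelagia 1/8; Tadeusz 1/4; Zofia 1/8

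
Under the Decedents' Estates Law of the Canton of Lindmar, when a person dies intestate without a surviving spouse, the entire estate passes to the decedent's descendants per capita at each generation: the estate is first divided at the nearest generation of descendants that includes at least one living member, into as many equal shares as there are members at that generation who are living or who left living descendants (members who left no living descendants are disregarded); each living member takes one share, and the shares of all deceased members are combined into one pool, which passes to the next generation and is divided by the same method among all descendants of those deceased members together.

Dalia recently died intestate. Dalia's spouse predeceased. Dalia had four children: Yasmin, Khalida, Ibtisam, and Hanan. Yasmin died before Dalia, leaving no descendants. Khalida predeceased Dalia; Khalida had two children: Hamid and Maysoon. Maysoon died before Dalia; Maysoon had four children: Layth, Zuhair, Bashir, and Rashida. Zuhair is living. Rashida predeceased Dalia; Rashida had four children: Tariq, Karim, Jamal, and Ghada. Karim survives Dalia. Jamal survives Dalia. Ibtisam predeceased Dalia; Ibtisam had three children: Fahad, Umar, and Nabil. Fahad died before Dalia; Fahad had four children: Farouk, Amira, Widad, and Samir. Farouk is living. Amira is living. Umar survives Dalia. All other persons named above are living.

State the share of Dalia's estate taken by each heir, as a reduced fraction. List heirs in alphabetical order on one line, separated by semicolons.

Amira 1/30; Bashir 1/30; Farouk 1/30; Ghada 1/120; Hamid 2/15; Hanan 1/3; Jamal 1/120; Karim 1/120; Layth 1/30; Nabil 2/15; Samir 1/30; Tariq 1/120; Umar 2/15; Widad 1/30; Zuhair 1/30

There is no surviving spouse, so the entire estate passes to Dalia's descendants per capita at each generation.
At generation 1 (Khalida, Ibtisam, Hanan) there are 3 shares of (1)/3 = 1/3 each.
Living: Hanan — each takes 1/3.
Deceased: Khalida and Ibtisam. Their combined 2/3 is pooled and carried to generation 2.
At generation 2 (Hamid, Maysoon, Fahad, Umar, Nabil) there are 5 shares of (2/3)/5 = 2/15 each.
Living: Hamid, Umar, and Nabil — each takes 2/15.
Deceased: Maysoon and Fahad. Their combined 4/15 is pooled and carried to generation 3.
At generation 3 (Layth, Zuhair, Bashir, Rashida, Farouk, Amira, Widad, Samir) there are 8 shares of (4/15)/8 = 1/30 each.
Living: Layth, Zuhair, Bashir, Farouk, Amira, Widad, and Samir — each takes 1/30.
Deceased: Rashida. That 1/30 share is carried to generation 4.
At generation 4 (Tariq, Karim, Jamal, Ghada) there are 4 shares of (1/30)/4 = 1/120 each.
Living: Tariq, Karim, Jamal, and Ghada — each takes 1/120.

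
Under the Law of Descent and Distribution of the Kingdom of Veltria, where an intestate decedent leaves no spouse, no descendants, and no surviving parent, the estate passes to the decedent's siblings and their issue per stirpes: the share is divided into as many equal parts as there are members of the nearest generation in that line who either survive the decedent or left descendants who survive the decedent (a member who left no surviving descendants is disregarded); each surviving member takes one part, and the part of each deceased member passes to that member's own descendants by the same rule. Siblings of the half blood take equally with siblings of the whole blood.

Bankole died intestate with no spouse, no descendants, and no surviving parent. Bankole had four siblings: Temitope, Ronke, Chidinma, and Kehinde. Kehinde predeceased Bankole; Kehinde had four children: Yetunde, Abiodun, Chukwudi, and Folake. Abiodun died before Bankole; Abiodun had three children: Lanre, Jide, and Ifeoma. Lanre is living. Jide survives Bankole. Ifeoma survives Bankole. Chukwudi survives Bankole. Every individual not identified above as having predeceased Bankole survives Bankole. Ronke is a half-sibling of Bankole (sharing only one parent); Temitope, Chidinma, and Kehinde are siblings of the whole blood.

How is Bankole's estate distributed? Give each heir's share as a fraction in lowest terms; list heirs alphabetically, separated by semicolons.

No spouse, descendants, or parent survives, so the estate passes to Bankole's siblings per stirpes.
Half-blood and whole-blood siblings take equally under the stated rule.
The estate is divided into 4 equal shares of 1/4 among Temitope, Ronke, Chidinma, Kehinde.
Temitope is living and takes 1/4.
Ronke is living and takes 1/4.
Chidinma is living and takes 1/4.
Kehinde predeceased; the 1/4 allotted to Kehinde's branch passes to Kehinde's issue by representation.
The 1/4 is divided into 4 equal shares of 1/16 among Yetunde, Abiodun, Chukwudi, Folake.
Yetunde is living and takes 1/16.
Abiodun predeceased; the 1/16 allotted to Abiodun's branch passes to Abiodun's issue by representation.
The 1/16 is divided into 3 equal shares of 1/48 among Lanre, Jide, Ifeoma.
Lanre is living and takes 1/48.
Jide is living and takes 1/48.
Ifeoma is living and takes 1/48.
Chukwudi is living and takes 1/16.
Folake is living and takes 1/16.

Chidinma 1/4; Chukwudi 1/16; Folake 1/16; Ifeoma 1/48; Jide 1/48; Lanre 1/48; Ronke 1/4; Temitope 1/4; Yetunde 1/16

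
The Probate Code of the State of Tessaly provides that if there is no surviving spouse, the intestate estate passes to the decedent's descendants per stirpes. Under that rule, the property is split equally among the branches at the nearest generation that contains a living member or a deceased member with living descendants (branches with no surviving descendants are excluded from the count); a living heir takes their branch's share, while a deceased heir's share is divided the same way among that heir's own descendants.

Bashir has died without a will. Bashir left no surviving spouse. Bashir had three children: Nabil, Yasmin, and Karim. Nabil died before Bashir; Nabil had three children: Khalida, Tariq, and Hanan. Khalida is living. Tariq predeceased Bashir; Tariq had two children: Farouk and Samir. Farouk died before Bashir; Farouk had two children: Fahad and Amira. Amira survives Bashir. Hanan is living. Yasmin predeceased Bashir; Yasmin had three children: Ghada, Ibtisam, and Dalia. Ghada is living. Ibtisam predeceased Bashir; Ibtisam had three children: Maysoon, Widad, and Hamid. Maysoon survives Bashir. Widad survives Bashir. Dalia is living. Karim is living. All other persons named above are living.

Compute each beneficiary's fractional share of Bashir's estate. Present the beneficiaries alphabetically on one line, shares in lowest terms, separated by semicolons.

There is no surviving spouse, so the entire estate passes to Bashir's descendants per stirpes.
The estate is divided into 3 equal shares of 1/3 among Nabil, Yasmin, Karim.
Nabil predeceased; the 1/3 allotted to Nabil's branch passes to Nabil's issue by representation.
The 1/3 is divided into 3 equal shares of 1/9 among Khalida, Tariq, Hanan.
Khalida is living and takes 1/9.
Tariq predeceased; the 1/9 allotted to Tariq's branch passes to Tariq's issue by representation.
The 1/9 is divided into 2 equal shares of 1/18 among Farouk, Samir.
Farouk predeceased; the 1/18 allotted to Farouk's branch passes to Farouk's issue by representation.
The 1/18 is divided into 2 equal shares of 1/36 among Fahad, Amira.
Fahad is living and takes 1/36.
Amira is living and takes 1/36.
Samir is living and takes 1/18.
Hanan is living and takes 1/9.
Yasmin predeceased; the 1/3 allotted to Yasmin's branch passes to Yasmin's issue by representation.
The 1/3 is divided into 3 equal shares of 1/9 among Ghada, Ibtisam, Dalia.
Ghada is living and takes 1/9.
Ibtisam predeceased; the 1/9 allotted to Ibtisam's branch passes to Ibtisam's issue by representation.
The 1/9 is divided into 3 equal shares of 1/27 among Maysoon, Widad, Hamid.
Maysoon is living and takes 1/27.
Widad is living and takes 1/27.
Hamid is living and takes 1/27.
Dalia is living and takes 1/9.
Karim is living and takes 1/3.

Amira 1/36; Dalia 1/9; Fahad 1/36; Ghada 1/9; Hamid 1/27; Hanan 1/9; Karim 1/3; Khalida 1/9; Maysoon 1/27; Samir 1/18; Widad 1/27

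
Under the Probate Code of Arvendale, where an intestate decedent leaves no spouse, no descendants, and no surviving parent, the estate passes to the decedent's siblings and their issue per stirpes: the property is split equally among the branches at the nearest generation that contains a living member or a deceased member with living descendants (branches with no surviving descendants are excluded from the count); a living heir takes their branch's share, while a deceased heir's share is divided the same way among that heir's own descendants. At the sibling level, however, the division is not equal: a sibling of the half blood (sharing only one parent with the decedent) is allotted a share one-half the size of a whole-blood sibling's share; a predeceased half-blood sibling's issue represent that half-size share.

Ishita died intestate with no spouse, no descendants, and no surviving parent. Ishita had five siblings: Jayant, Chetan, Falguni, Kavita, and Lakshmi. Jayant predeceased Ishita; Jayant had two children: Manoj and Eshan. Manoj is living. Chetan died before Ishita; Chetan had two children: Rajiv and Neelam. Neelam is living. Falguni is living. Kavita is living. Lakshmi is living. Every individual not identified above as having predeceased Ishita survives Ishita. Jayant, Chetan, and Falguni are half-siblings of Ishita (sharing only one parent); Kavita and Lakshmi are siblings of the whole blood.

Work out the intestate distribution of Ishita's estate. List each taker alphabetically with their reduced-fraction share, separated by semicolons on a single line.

No spouse, descendants, or parent survives, so the estate passes to Ishita's siblings per stirpes.
Half-blood siblings count for one-half the weight of whole-blood siblings at the initial division.
Dividing 1 in proportion to weights (total weight 7/2): Jayant (weight 1/2) → 1/7; Chetan (weight 1/2) → 1/7; Falguni (weight 1/2) → 1/7; Kavita (weight 1) → 2/7; Lakshmi (weight 1) → 2/7.
Jayant predeceased; the 1/7 allotted to Jayant's branch passes to Jayant's issue by representation.
The 1/7 is divided into 2 equal shares of 1/14 among Manoj, Eshan.
Manoj is living and takes 1/14.
Eshan is living and takes 1/14.
Chetan predeceased; the 1/7 allotted to Chetan's branch passes to Chetan's issue by representation.
The 1/7 is divided into 2 equal shares of 1/14 among Rajiv, Neelam.
Rajiv is living and takes 1/14.
Neelam is living and takes 1/14.
Falguni is living and takes 1/7.
Kavita is living and takes 2/7.
Lakshmi is living and takes 2/7.

Eshan 1/14; Falguni 1/7; Kavita 2/7; Lakshmi 2/7; Manoj 1/14; Neelam 1/14; Rajiv 1/14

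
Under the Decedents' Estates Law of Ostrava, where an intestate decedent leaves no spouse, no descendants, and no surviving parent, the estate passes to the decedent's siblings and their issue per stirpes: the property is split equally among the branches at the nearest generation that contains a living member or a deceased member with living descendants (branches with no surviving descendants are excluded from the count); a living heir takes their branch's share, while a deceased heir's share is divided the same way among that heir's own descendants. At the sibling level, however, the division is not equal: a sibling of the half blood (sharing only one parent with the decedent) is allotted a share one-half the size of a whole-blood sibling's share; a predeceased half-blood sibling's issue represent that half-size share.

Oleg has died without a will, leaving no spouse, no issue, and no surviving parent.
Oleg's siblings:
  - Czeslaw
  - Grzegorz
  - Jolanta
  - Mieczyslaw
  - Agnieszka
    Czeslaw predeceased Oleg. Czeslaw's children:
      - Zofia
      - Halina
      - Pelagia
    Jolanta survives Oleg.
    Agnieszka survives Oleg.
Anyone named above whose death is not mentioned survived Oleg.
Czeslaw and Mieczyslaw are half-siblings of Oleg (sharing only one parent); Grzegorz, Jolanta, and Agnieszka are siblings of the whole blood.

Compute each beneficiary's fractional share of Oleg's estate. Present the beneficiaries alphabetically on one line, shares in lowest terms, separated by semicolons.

Agnieszka 1/4; Grzegorz 1/4; Halina 1/24; Jolanta 1/4; Mieczyslaw 1/8; Pelagia 1/24; Zofia 1/24

No spouse, descendants, or parent survives, so the estate passes to Oleg's siblings per stirpes.
Half-blood siblings count for one-half the weight of whole-blood siblings at the initial division.
Dividing 1 in proportion to weights (total weight 4): Czeslaw (weight 1/2) → 1/8; Grzegorz (weight 1) → 1/4; Jolanta (weight 1) → 1/4; Mieczyslaw (weight 1/2) → 1/8; Agnieszka (weight 1) → 1/4.
Czeslaw predeceased; the 1/8 allotted to Czeslaw's branch passes to Czeslaw's issue by representation.
The 1/8 is divided into 3 equal shares of 1/24 among Zofia, Halina, Pelagia.
Zofia is living and takes 1/24.
Halina is living and takes 1/24.
Pelagia is living and takes 1/24.
Grzegorz is living and takes 1/4.
Jolanta is living and takes 1/4.
Mieczyslaw is living and takes 1/8.
Agnieszka is living and takes 1/4.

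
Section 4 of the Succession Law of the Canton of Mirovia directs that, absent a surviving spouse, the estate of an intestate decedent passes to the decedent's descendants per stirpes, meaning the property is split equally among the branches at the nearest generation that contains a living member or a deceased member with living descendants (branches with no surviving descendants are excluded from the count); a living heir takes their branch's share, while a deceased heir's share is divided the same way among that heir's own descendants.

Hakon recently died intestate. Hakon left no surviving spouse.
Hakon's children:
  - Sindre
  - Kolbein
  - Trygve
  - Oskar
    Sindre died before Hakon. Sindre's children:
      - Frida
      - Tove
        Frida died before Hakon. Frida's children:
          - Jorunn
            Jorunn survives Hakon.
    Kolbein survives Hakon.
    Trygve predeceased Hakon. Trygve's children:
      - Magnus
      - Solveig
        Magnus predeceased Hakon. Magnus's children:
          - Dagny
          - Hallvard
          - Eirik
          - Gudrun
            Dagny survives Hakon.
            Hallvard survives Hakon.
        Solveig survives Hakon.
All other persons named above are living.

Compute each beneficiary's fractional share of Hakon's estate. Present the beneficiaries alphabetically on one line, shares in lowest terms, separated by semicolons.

There is no surviving spouse, so the entire estate passes to Hakon's descendants per stirpes.
The estate is divided into 4 equal shares of 1/4 among Sindre, Kolbein, Trygve, Oskar.
Sindre predeceased; the 1/4 allotted to Sindre's branch passes to Sindre's issue by representation.
The 1/4 is divided into 2 equal shares of 1/8 among Frida, Tove.
Frida predeceased; the 1/8 allotted to Frida's branch passes to Frida's issue by representation.
Jorunn is the sole taker at this level and receives the full 1/8.
Tove is living and takes 1/8.
Kolbein is living and takes 1/4.
Trygve predeceased; the 1/4 allotted to Trygve's branch passes to Trygve's issue by representation.
The 1/4 is divided into 2 equal shares of 1/8 among Magnus, Solveig.
Magnus predeceased; the 1/8 allotted to Magnus's branch passes to Magnus's issue by representation.
The 1/8 is divided into 4 equal shares of 1/32 among Dagny, Hallvard, Eirik, Gudrun.
Dagny is living and takes 1/32.
Hallvard is living and takes 1/32.
Eirik is living and takes 1/32.
Gudrun is living and takes 1/32.
Solveig is living and takes 1/8.
Oskar is living and takes 1/4.

Dagny 1/32; Eirik 1/32; Gudrun 1/32; Hallvard 1/32; Jorunn 1/8; Kolbein 1/4; Oskar 1/4; Solveig 1/8; Tove 1/8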